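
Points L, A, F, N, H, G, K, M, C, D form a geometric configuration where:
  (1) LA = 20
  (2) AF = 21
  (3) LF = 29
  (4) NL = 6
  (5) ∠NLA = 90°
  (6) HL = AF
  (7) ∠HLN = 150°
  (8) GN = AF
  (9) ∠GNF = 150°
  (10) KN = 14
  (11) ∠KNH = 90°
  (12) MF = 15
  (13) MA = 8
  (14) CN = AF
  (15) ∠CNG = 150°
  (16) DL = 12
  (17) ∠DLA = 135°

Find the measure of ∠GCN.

From the given relations: CN = AF = 21; GN = AF = 21.
Step 1: By the law of cosines on triangle CNG: CG² = 21² + 21² − 2·21·21·cos(150°) = 1645.83, so CG ≈ 40.57.
Step 2: By the inverse law of cosines on triangle GCN: cos(∠GCN) = (40.57² + 21² − 21²) / (2·40.57·21) = 1645.83/1703.89 = 0.9659, so ∠GCN = 15°.

Therefore, the measure of angle ∠GCN = 15°.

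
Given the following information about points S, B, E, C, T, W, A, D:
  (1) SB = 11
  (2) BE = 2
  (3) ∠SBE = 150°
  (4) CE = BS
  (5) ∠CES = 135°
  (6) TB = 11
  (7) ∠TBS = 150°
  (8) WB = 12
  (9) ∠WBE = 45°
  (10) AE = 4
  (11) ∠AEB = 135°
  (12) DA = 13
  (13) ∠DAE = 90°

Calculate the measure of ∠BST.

Step 1: By the law of cosines on triangle SBT: ST² = 11² + 11² − 2·11·11·cos(150°) = 451.58, so ST ≈ 21.25.
Step 2: By the inverse law of cosines on triangle BST: cos(∠BST) = (11² + 21.25² − 11²) / (2·11·21.25) = 451.58/467.51 = 0.9659, so ∠BST = 15°.

Therefore, the measure of angle ∠BST = 15°.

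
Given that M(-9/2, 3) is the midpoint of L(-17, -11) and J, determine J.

Using the midpoint formula: M = ((x1 + x2)/2, (y1 + y2)/2)
We know M = (-9/2, 3) and L = (-17, -11)
For x: -9/2 = (-17 + x2)/2, so x2 = 2*-9/2 - -17 = 8
For y: 3 = (-11 + y2)/2, so y2 = 2*3 - -11 = 17
J = (8, 17)

(8, 17)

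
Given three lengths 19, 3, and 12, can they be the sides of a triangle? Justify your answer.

Check the triangle inequality: 3 + 12 = 15 ≤ 19.
Since the sum of two sides does not exceed the third, no triangle can be formed.

No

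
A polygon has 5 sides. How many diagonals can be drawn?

Each of the 5 vertices connects to 2 non-adjacent vertices via diagonals.
Total connections = 5 × 2 = 10, but each diagonal is counted twice.
Number of diagonals = 10 / 2 = 5.

5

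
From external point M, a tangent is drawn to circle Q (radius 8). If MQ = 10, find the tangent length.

tangent = √(d² - r²) = √(10² - 8²) = √(100 - 64) = √36 = 6

6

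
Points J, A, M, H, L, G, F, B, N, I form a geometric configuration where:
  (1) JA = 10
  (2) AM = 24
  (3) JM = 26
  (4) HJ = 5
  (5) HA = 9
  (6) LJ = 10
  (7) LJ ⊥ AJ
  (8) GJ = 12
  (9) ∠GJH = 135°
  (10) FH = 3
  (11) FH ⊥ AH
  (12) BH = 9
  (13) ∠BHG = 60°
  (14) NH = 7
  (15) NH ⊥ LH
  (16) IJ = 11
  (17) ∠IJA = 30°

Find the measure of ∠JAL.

Step 1: By the law of cosines on triangle AJL: AL² = 10² + 10² − 2·10·10·cos(90°) = 200, so AL = 10·√2.
Step 2: By the inverse law of cosines on triangle JAL: cos(∠JAL) = (10² + (10·√2)² − 10²) / (2·10·10·√2) = 200/282.84 = 0.7071, so ∠JAL = 45°.

Therefore, the measure of angle ∠JAL = 45°.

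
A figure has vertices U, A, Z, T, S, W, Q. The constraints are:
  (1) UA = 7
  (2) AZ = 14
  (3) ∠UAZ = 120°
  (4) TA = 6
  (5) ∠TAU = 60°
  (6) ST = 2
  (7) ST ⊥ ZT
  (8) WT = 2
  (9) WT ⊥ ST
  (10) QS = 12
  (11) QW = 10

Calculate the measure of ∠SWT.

Step 1: By the law of cosines on triangle WTS: WS² = 2² + 2² − 2·2·2·cos(90°) = 8, so WS = 2·√2.
Step 2: By the inverse law of cosines on triangle SWT: cos(∠SWT) = ((2·√2)² + 2² − 2²) / (2·2·√2·2) = 8/11.31 = 0.7071, so ∠SWT = 45°.

Therefore, the measure of angle ∠SWT = 45°.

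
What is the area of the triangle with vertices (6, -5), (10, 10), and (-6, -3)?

The Shoelace formula computes the area from vertex coordinates by summing cross products.
For vertices (6,-5), (10,10), (-6,-3):
Signed sum = 6*10 - 10*-5 + 10*-3 - -6*10 + -6*-5 - 6*-3
= 110 + 30 + 48 = 188
Area = (1/2)|188| = 94.

94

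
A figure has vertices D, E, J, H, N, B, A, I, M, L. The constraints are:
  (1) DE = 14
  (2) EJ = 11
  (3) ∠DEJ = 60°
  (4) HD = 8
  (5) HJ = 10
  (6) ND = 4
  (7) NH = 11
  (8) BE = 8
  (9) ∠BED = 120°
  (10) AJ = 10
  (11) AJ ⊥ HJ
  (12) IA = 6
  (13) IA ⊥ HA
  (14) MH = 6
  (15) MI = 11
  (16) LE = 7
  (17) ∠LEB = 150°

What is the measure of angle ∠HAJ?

Step 1: By the law of cosines on triangle AJH: AH² = 10² + 10² − 2·10·10·cos(90°) = 200, so AH = 10·√2.
Step 2: By the inverse law of cosines on triangle HAJ: cos(∠HAJ) = ((10·√2)² + 10² − 10²) / (2·10·√2·10) = 200/282.84 = 0.7071, so ∠HAJ = 45°.

Therefore, the measure of angle ∠HAJ = 45°.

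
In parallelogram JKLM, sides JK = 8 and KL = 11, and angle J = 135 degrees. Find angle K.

In a parallelogram, consecutive angles are supplementary (sum to 180°).
angle K = 180 - angle J
angle K = 180 - 135
angle K = 45 degrees

45 degrees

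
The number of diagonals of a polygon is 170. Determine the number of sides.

Using d = n(n - 3)/2, we solve 170 = n(n - 3)/2.
So n(n - 3) = 340.
Testing n = 20: 20 * 17 = 340 = 340. Correct.
The polygon has 20 sides.

20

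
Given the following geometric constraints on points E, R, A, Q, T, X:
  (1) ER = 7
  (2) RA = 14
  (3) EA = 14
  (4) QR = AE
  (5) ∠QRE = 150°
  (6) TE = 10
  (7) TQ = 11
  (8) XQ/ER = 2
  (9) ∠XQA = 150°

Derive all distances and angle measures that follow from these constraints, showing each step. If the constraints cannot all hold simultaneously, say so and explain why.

The constraints are consistent.

From the given relations:
  QR = AE = 14
  XQ = 2·ER = 2·7 = 14

Step 1: From ER = 7, RQ = 14, and ∠ERQ = 150°, by the law of cosines:
  EQ² = ER² + RQ² - 2·ER·RQ·cos(150°) = 49 + 196 + 169.7 = 414.7
  EQ ≈ 20.37

Step 2: From EA = 14, ER = 7, AR = 14, by the inverse law of cosines:
  cos(∠AER) = (EA² + ER² - AR²) / (2·EA·ER)
  ∠AER = 75.52°

Step 3: From RA = 14, RE = 7, AE = 14, by the inverse law of cosines:
  cos(∠ARE) = (RA² + RE² - AE²) / (2·RA·RE)
  ∠ARE = 75.52°

Step 4: From AE = 14, AR = 14, ER = 7, by the inverse law of cosines:
  cos(∠EAR) = (AE² + AR² - ER²) / (2·AE·AR)
  ∠EAR = 28.96°

Step 5: From EQ = 20.37, ER = 7, QR = 14, by the inverse law of cosines:
  cos(∠QER) = (EQ² + ER² - QR²) / (2·EQ·ER)
  ∠QER = 20.1°

Step 6: From EQ = 20.37, ET = 10, QT = 11, by the inverse law of cosines:
  cos(∠QET) = (EQ² + ET² - QT²) / (2·EQ·ET)
  ∠QET = 14.83°

Step 7: From QE = 20.37, QR = 14, ER = 7, by the inverse law of cosines:
  cos(∠EQR) = (QE² + QR² - ER²) / (2·QE·QR)
  ∠EQR = 9.9°

Step 8: From QE = 20.37, QT = 11, ET = 10, by the inverse law of cosines:
  cos(∠EQT) = (QE² + QT² - ET²) / (2·QE·QT)
  ∠EQT = 13.45°

Step 9: From TE = 10, TQ = 11, EQ = 20.37, by the inverse law of cosines:
  cos(∠ETQ) = (TE² + TQ² - EQ²) / (2·TE·TQ)
  ∠ETQ = 151.72°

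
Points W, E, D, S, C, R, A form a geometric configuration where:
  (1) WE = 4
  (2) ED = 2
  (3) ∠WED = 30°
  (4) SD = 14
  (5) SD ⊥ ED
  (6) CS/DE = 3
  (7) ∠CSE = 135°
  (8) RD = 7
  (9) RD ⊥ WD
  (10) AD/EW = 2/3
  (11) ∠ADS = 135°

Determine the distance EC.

From the given relations: CS = 3·DE = 3·2 = 6.
Step 1: By the law of cosines on triangle EDS: ES² = 2² + 14² − 2·2·14·cos(90°) = 200, so ES = 10·√2.
Step 2: By the law of cosines on triangle ESC: EC² = (10·√2)² + 6² − 2·10·√2·6·cos(135°) = 356, so EC = 2·√89.

Therefore, the length of EC = 2·√89.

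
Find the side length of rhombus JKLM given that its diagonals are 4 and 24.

In a rhombus, the diagonals bisect each other perpendicularly, creating four congruent right triangles.
Each triangle has legs 2 (half of 4) and 12 (half of 24).
The hypotenuse of each right triangle is a side of the rhombus:
side = sqrt(2^2 + 12^2) = sqrt(148) = 2*sqrt(37)

2*sqrt(37)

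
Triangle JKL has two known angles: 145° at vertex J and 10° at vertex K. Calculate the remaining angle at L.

By the triangle angle sum property, the three interior angles of any triangle add up to 180°.
We know angle J = 145° and angle K = 10°, so their sum is 155°.
Therefore angle L = 180° - 155° = 25°.

25 degrees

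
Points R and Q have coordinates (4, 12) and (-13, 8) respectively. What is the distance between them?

d = sqrt((-17)^2 + (-4)^2) = sqrt(305)

sqrt(305)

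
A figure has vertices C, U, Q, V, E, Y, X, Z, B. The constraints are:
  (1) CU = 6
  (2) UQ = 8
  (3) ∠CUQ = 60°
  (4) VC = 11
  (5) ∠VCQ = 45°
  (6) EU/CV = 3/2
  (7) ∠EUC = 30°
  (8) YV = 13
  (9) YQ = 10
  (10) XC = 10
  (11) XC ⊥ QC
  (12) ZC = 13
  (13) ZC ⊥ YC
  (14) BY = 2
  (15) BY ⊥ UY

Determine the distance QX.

Step 1: By the law of cosines on triangle CUQ: CQ² = 6² + 8² − 2·6·8·cos(60°) = 52, so CQ = 2·√13.
Step 2: By the law of cosines on triangle QCX: QX² = (2·√13)² + 10² − 2·2·√13·10·cos(90°) = 152, so QX = 2·√38.

Therefore, the length of QX = 2·√38.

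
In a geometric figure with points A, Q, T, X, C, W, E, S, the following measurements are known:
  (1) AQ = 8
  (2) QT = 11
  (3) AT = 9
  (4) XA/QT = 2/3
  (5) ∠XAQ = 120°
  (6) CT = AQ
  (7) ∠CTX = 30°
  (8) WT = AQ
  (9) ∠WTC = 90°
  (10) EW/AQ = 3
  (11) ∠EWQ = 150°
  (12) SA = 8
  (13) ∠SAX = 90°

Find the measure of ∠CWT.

From the given relations: WT = AQ = 8; CT = AQ = 8.
Step 1: By the law of cosines on triangle WTC: WC² = 8² + 8² − 2·8·8·cos(90°) = 128, so WC = 8·√2.
Step 2: By the inverse law of cosines on triangle CWT: cos(∠CWT) = ((8·√2)² + 8² − 8²) / (2·8·√2·8) = 128/181.02 = 0.7071, so ∠CWT = 45°.

Therefore, the measure of angle ∠CWT = 45°.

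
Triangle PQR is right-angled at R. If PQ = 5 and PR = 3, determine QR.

QR = sqrt(5^2 - 3^2) = sqrt(16) = 4

4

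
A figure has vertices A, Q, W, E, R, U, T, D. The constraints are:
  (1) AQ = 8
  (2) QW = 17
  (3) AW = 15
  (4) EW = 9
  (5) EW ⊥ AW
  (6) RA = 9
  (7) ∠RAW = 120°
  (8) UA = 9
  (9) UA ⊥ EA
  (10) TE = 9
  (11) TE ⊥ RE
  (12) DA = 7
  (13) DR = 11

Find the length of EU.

Step 1: By the law of cosines on triangle EWA: EA² = 9² + 15² − 2·9·15·cos(90°) = 306, so EA = 3·√34.
Step 2: By the law of cosines on triangle EAU: EU² = (3·√34)² + 9² − 2·3·√34·9·cos(90°) = 387, so EU = 3·√43.

Therefore, the length of EU = 3·√43.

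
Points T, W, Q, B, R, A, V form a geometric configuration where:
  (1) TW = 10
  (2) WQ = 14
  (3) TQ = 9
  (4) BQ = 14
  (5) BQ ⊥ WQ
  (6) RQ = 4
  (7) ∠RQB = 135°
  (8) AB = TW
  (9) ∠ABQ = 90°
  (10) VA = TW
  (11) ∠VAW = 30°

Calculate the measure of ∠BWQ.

Step 1: By the law of cosines on triangle WQB: WB² = 14² + 14² − 2·14·14·cos(90°) = 392, so WB = 14·√2.
Step 2: By the inverse law of cosines on triangle BWQ: cos(∠BWQ) = ((14·√2)² + 14² − 14²) / (2·14·√2·14) = 392/554.37 = 0.7071, so ∠BWQ = 45°.

Therefore, the measure of angle ∠BWQ = 45°.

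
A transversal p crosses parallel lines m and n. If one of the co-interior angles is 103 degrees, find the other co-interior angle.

Co-interior angles sum to 180: 180 - 103 = 77 degrees.

77 degrees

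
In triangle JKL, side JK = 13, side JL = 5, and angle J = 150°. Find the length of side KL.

Law of cosines: KL^2 = 13^2 + 5^2 - 2(13)(5)cos(150°) = 65*sqrt(3) + 194, so KL = sqrt(65*sqrt(3) + 194).

sqrt(65*sqrt(3) + 194)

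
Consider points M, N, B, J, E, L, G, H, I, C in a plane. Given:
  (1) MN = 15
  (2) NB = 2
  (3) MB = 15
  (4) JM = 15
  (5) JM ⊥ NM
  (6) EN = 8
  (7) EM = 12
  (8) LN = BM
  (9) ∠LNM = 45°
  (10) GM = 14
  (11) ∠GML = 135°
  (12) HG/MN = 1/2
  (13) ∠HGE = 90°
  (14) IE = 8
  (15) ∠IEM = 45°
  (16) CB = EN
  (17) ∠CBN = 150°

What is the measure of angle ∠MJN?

Step 1: By the law of cosines on triangle JMN: JN² = 15² + 15² − 2·15·15·cos(90°) = 450, so JN = 15·√2.
Step 2: By the inverse law of cosines on triangle MJN: cos(∠MJN) = (15² + (15·√2)² − 15²) / (2·15·15·√2) = 450/636.4 = 0.7071, so ∠MJN = 45°.

Therefore, the measure of angle ∠MJN = 45°.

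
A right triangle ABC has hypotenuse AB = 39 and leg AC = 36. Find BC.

BC = sqrt(39^2 - 36^2) = sqrt(225) = 15

15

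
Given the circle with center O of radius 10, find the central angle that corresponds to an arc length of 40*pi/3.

The full circumference is 2πr = 20*pi.
The arc is 40*pi/3 / 20*pi = 2/3 of the full circle.
So the central angle = 2/3 × 360° = 240°.

240°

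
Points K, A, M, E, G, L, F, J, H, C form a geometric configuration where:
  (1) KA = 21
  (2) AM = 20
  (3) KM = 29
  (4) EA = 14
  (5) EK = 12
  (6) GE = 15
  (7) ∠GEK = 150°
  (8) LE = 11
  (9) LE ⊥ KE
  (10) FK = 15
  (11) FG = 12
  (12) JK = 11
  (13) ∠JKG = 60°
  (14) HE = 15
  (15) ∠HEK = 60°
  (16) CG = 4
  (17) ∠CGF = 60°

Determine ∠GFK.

Step 1: By the law of cosines on triangle GEK: GK² = 15² + 12² − 2·15·12·cos(150°) = 680.77, so GK ≈ 26.09.
Step 2: By the inverse law of cosines on triangle GFK: cos(∠GFK) = (12² + 15² − 26.09²) / (2·12·15) = -311.77/360 = -0.866, so ∠GFK = 150°.

Therefore, the measure of angle ∠GFK = 150°.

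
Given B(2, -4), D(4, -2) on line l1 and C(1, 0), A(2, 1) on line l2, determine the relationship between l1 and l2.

Slope of line 1: m1 = (-2 - -4)/(4 - 2) = 2/2 = 1
Slope of line 2: m2 = (1 - 0)/(2 - 1) = 1/1 = 1
Two lines are parallel if and only if they have equal slopes (or both are vertical).
Here m1 = m2 = 1, confirming the lines are parallel.

Parallel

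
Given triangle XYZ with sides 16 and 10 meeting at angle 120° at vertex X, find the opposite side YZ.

By the law of cosines: YZ^2 = XY^2 + XZ^2 - 2*XY*XZ*cos(X)
YZ^2 = 16^2 + 10^2 - 2*16*10*cos(120°)
YZ^2 = 256 + 100 - 320*(-1/2)
YZ^2 = 516
YZ = 2*sqrt(129)

2*sqrt(129)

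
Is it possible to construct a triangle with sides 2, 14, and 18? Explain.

Check the triangle inequality: 2 + 14 = 16 ≤ 18.
Since the sum of two sides does not exceed the third, no triangle can be formed.

No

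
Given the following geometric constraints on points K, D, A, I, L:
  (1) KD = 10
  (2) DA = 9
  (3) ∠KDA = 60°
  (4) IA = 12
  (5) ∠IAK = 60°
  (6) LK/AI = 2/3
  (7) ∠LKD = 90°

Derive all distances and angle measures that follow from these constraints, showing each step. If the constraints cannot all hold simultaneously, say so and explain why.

The constraints are consistent.

From the given relations:
  LK = 2/3·AI = 2/3·12 = 8

Step 1: From KD = 10, DA = 9, and ∠KDA = 60°, by the law of cosines:
  KA² = KD² + DA² - 2·KD·DA·cos(60°) = 100 + 81 - 90 = 91
  KA = √91

Step 2: From DK = 10, KL = 8, and ∠DKL = 90°, by the law of cosines:
  DL² = DK² + KL² - 2·DK·KL·cos(90°) = 100 + 64 - 0 = 164
  DL = 2·√41

Step 3: From KA = √91, AI = 12, and ∠KAI = 60°, by the law of cosines:
  KI² = KA² + AI² - 2·KA·AI·cos(60°) = 91 + 144 - 114.5 = 120.5
  KI ≈ 10.98

Step 4: From KA = √91, KD = 10, AD = 9, by the inverse law of cosines:
  cos(∠AKD) = (KA² + KD² - AD²) / (2·KA·KD)
  ∠AKD = 54.79°

Step 5: From DK = 10, DL = 2·√41, KL = 8, by the inverse law of cosines:
  cos(∠KDL) = (DK² + DL² - KL²) / (2·DK·DL)
  ∠KDL = 38.66°

Step 6: From AD = 9, AK = √91, DK = 10, by the inverse law of cosines:
  cos(∠DAK) = (AD² + AK² - DK²) / (2·AD·AK)
  ∠DAK = 65.21°

Step 7: From LD = 2·√41, LK = 8, DK = 10, by the inverse law of cosines:
  cos(∠DLK) = (LD² + LK² - DK²) / (2·LD·LK)
  ∠DLK = 51.34°

Step 8: From KA = √91, KI = 10.98, AI = 12, by the inverse law of cosines:
  cos(∠AKI) = (KA² + KI² - AI²) / (2·KA·KI)
  ∠AKI = 71.19°

Step 9: From IA = 12, IK = 10.98, AK = √91, by the inverse law of cosines:
  cos(∠AIK) = (IA² + IK² - AK²) / (2·IA·IK)
  ∠AIK = 48.81°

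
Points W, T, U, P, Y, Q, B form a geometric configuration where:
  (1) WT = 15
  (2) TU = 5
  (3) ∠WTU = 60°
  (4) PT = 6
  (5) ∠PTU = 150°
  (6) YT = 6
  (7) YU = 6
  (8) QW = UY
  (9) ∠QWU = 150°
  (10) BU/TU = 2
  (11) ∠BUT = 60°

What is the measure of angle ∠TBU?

From the given relations: BU = 2·TU = 2·5 = 10.
Step 1: By the law of cosines on triangle BUT: BT² = 10² + 5² − 2·10·5·cos(60°) = 75, so BT = 5·√3.
Step 2: By the inverse law of cosines on triangle TBU: cos(∠TBU) = ((5·√3)² + 10² − 5²) / (2·5·√3·10) = 150/173.21 = 0.866, so ∠TBU = 30°.

Therefore, the measure of angle ∠TBU = 30°.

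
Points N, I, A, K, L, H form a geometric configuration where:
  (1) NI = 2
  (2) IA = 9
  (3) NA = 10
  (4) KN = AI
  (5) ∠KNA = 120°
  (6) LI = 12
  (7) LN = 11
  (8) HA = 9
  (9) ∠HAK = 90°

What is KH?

From the given relations: KN = AI = 9.
Step 1: By the law of cosines on triangle KNA: KA² = 9² + 10² − 2·9·10·cos(120°) = 271, so KA ≈ 16.46.
Step 2: By the law of cosines on triangle KAH: KH² = 16.46² + 9² − 2·16.46·9·cos(90°) = 352, so KH = 4·√22.

Therefore, the length of KH = 4·√22.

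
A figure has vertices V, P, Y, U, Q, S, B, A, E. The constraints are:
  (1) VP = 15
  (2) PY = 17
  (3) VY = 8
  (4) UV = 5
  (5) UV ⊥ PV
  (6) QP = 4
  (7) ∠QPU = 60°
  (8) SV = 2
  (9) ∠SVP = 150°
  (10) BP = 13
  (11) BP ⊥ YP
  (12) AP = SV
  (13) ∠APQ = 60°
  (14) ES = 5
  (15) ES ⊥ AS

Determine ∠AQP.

From the given relations: AP = SV = 2.
Step 1: By the law of cosines on triangle QPA: QA² = 4² + 2² − 2·4·2·cos(60°) = 12, so QA = 2·√3.
Step 2: By the inverse law of cosines on triangle AQP: cos(∠AQP) = ((2·√3)² + 4² − 2²) / (2·2·√3·4) = 24/27.71 = 0.866, so ∠AQP = 30°.

Therefore, the measure of angle ∠AQP = 30°.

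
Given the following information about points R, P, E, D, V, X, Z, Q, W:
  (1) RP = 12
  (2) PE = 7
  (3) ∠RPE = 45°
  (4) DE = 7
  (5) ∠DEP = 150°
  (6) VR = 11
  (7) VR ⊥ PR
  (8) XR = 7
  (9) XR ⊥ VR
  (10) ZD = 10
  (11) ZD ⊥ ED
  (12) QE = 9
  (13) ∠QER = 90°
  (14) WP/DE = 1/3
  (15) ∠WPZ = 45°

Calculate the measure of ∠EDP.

Step 1: By the law of cosines on triangle DEP: DP² = 7² + 7² − 2·7·7·cos(150°) = 182.87, so DP ≈ 13.52.
Step 2: By the inverse law of cosines on triangle EDP: cos(∠EDP) = (7² + 13.52² − 7²) / (2·7·13.52) = 182.87/189.32 = 0.9659, so ∠EDP = 15°.

Therefore, the measure of angle ∠EDP = 15°.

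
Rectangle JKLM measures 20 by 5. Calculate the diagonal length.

d = sqrt(20^2 + 5^2) = sqrt(425) = 5*sqrt(17)

5*sqrt(17)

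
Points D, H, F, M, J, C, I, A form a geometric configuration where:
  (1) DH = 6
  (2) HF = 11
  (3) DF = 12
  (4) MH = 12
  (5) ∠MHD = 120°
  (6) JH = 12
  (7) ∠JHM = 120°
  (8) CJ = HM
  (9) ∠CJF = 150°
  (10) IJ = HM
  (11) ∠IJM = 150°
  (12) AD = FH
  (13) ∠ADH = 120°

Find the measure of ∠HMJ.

Step 1: By the law of cosines on triangle MHJ: MJ² = 12² + 12² − 2·12·12·cos(120°) = 432, so MJ = 12·√3.
Step 2: By the inverse law of cosines on triangle HMJ: cos(∠HMJ) = (12² + (12·√3)² − 12²) / (2·12·12·√3) = 432/498.83 = 0.866, so ∠HMJ = 30°.

Therefore, the measure of angle ∠HMJ = 30°.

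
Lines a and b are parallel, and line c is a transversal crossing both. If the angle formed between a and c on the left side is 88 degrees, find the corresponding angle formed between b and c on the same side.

When a transversal crosses parallel lines, angles in the same position at each intersection are called corresponding angles.
These are always equal, so the answer is 88 degrees.

88 degrees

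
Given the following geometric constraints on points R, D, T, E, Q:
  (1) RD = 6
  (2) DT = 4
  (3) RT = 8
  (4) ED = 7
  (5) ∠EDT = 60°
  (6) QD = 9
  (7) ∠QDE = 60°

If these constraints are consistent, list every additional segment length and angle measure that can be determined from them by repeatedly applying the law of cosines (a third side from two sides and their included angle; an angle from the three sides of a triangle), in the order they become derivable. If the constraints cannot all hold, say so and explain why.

The constraints are consistent. Derivable facts, in order:
After 1 step:
- EQ = √67
- TE = √37
- ∠DRT = 28.96°
- ∠DTR = 46.57°
- ∠RDT = 104.48°
After 2 steps:
- ∠DEQ = 72.22°
- ∠DET = 34.72°
- ∠DQE = 47.78°
- ∠DTE = 85.28°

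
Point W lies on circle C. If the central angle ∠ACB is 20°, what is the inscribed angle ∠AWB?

Inscribed angle = 20° / 2 = 10° (inscribed angle theorem).

10°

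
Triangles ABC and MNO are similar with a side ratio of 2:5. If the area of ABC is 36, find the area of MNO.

For similar figures, the area ratio equals the square of the side ratio.
Side ratio (ABC to MNO) = 2:5, so area ratio = 2^2:5^2 = 4:25.
If the area of ABC is 36, then the area of MNO = 36 * (25/4) = 225.

225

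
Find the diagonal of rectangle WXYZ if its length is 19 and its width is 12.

Using the Pythagorean theorem:
d² = 19² + 12² = 361 + 144 = 505
d = sqrt(505)

sqrt(505)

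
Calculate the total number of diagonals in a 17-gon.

Total line segments between 17 vertices = C(17,2) = 136.
Subtract the 17 sides: 136 - 17 = 119 diagonals.

119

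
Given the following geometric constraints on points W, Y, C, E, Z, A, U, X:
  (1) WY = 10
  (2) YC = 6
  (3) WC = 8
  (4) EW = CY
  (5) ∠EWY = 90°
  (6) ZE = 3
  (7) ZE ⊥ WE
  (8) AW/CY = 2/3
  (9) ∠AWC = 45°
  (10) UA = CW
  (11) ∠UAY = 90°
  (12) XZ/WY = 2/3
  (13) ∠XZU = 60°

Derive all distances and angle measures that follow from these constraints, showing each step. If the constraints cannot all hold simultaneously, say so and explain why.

The constraints are consistent.

From the given relations:
  EW = CY = 6
  AW = 2/3·CY = 2/3·6 = 4
  UA = CW = 8
  XZ = 2/3·WY = 2/3·10 ≈ 6.67

Step 1: From WE = 6, EZ = 3, and ∠WEZ = 90°, by the law of cosines:
  WZ² = WE² + EZ² - 2·WE·EZ·cos(90°) = 36 + 9 - 0 = 45
  WZ = 3·√5

Step 2: From YW = 10, WE = 6, and ∠YWE = 90°, by the law of cosines:
  YE² = YW² + WE² - 2·YW·WE·cos(90°) = 100 + 36 - 0 = 136
  YE = 2·√34

Step 3: From CW = 8, WA = 4, and ∠CWA = 45°, by the law of cosines:
  CA² = CW² + WA² - 2·CW·WA·cos(45°) = 64 + 16 - 45.25 = 34.75
  CA ≈ 5.89

Step 4: From WC = 8, WY = 10, CY = 6, by the inverse law of cosines:
  cos(∠CWY) = (WC² + WY² - CY²) / (2·WC·WY)
  ∠CWY = 36.87°

Step 5: From YC = 6, YW = 10, CW = 8, by the inverse law of cosines:
  cos(∠CYW) = (YC² + YW² - CW²) / (2·YC·YW)
  ∠CYW = 53.13°

Step 6: From CW = 8, CY = 6, WY = 10, by the inverse law of cosines:
  cos(∠WCY) = (CW² + CY² - WY²) / (2·CW·CY)
  ∠WCY = 90°

Step 7: From WE = 6, WZ = 3·√5, EZ = 3, by the inverse law of cosines:
  cos(∠EWZ) = (WE² + WZ² - EZ²) / (2·WE·WZ)
  ∠EWZ = 26.57°

Step 8: From YE = 2·√34, YW = 10, EW = 6, by the inverse law of cosines:
  cos(∠EYW) = (YE² + YW² - EW²) / (2·YE·YW)
  ∠EYW = 30.96°

Step 9: From CA = 5.89, CW = 8, AW = 4, by the inverse law of cosines:
  cos(∠ACW) = (CA² + CW² - AW²) / (2·CA·CW)
  ∠ACW = 28.68°

Step 10: From EW = 6, EY = 2·√34, WY = 10, by the inverse law of cosines:
  cos(∠WEY) = (EW² + EY² - WY²) / (2·EW·EY)
  ∠WEY = 59.04°

Step 11: From ZE = 3, ZW = 3·√5, EW = 6, by the inverse law of cosines:
  cos(∠EZW) = (ZE² + ZW² - EW²) / (2·ZE·ZW)
  ∠EZW = 63.43°

Step 12: From AC = 5.89, AW = 4, CW = 8, by the inverse law of cosines:
  cos(∠CAW) = (AC² + AW² - CW²) / (2·AC·AW)
  ∠CAW = 106.32°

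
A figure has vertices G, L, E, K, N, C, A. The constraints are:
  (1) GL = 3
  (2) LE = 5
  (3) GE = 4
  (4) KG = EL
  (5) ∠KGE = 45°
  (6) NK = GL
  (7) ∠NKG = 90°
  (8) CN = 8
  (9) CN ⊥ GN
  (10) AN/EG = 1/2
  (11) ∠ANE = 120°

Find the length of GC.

From the given relations: KG = EL = 5; NK = GL = 3.
Step 1: By the law of cosines on triangle GKN: GN² = 5² + 3² − 2·5·3·cos(90°) = 34, so GN = √34.
Step 2: By the law of cosines on triangle GNC: GC² = √34² + 8² − 2·√34·8·cos(90°) = 98, so GC = 7·√2.

Therefore, the length of GC = 7·√2.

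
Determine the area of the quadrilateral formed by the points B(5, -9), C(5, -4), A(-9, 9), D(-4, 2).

Using the Shoelace formula for a quadrilateral (vertices in order):
Area = (1/2)|sum of (x_i * y_(i+1) - x_(i+1) * y_i)|
Terms: (5*-4 - 5*-9) = 25, (5*9 - -9*-4) = 9, (-9*2 - -4*9) = 18, (-4*-9 - 5*2) = 26
Sum = 78
Area = (1/2)(78) = 39

39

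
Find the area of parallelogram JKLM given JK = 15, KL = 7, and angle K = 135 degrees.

The area of a parallelogram equals the product of two adjacent sides times the sine of the included angle.
This is because the height equals 7 * sin(135°) = 7*sqrt(2)/2.
Area = 15 * 7*sqrt(2)/2 = 105*sqrt(2)/2

105*sqrt(2)/2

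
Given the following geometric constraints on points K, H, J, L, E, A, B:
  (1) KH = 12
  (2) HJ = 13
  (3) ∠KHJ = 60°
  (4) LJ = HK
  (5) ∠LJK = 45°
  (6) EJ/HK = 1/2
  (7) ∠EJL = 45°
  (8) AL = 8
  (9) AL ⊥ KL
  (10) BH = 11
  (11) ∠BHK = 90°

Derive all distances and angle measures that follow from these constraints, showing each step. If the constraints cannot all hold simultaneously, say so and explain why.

The constraints are consistent.

From the given relations:
  LJ = HK = 12
  EJ = 1/2·HK = 1/2·12 = 6

Step 1: From KH = 12, HJ = 13, and ∠KHJ = 60°, by the law of cosines:
  KJ² = KH² + HJ² - 2·KH·HJ·cos(60°) = 144 + 169 - 156 = 157
  KJ = √157

Step 2: From KH = 12, HB = 11, and ∠KHB = 90°, by the law of cosines:
  KB² = KH² + HB² - 2·KH·HB·cos(90°) = 144 + 121 - 0 = 265
  KB ≈ 16.28

Step 3: From LJ = 12, JE = 6, and ∠LJE = 45°, by the law of cosines:
  LE² = LJ² + JE² - 2·LJ·JE·cos(45°) = 144 + 36 - 101.8 = 78.18
  LE ≈ 8.84

Step 4: From KJ = √157, JL = 12, and ∠KJL = 45°, by the law of cosines:
  KL² = KJ² + JL² - 2·KJ·JL·cos(45°) = 157 + 144 - 212.6 = 88.36
  KL ≈ 9.4

Step 5: From KB = 16.28, KH = 12, BH = 11, by the inverse law of cosines:
  cos(∠BKH) = (KB² + KH² - BH²) / (2·KB·KH)
  ∠BKH = 42.51°

Step 6: From KH = 12, KJ = √157, HJ = 13, by the inverse law of cosines:
  cos(∠HKJ) = (KH² + KJ² - HJ²) / (2·KH·KJ)
  ∠HKJ = 63.96°

Step 7: From JH = 13, JK = √157, HK = 12, by the inverse law of cosines:
  cos(∠HJK) = (JH² + JK² - HK²) / (2·JH·JK)
  ∠HJK = 56.04°

Step 8: From LE = 8.84, LJ = 12, EJ = 6, by the inverse law of cosines:
  cos(∠ELJ) = (LE² + LJ² - EJ²) / (2·LE·LJ)
  ∠ELJ = 28.68°

Step 9: From EJ = 6, EL = 8.84, JL = 12, by the inverse law of cosines:
  cos(∠JEL) = (EJ² + EL² - JL²) / (2·EJ·EL)
  ∠JEL = 106.32°

Step 10: From BH = 11, BK = 16.28, HK = 12, by the inverse law of cosines:
  cos(∠HBK) = (BH² + BK² - HK²) / (2·BH·BK)
  ∠HBK = 47.49°

Step 11: From KL = 9.4, LA = 8, and ∠KLA = 90°, by the law of cosines:
  KA² = KL² + LA² - 2·KL·LA·cos(90°) = 88.36 + 64 - 0 = 152.4
  KA ≈ 12.34

Step 12: From KJ = √157, KL = 9.4, JL = 12, by the inverse law of cosines:
  cos(∠JKL) = (KJ² + KL² - JL²) / (2·KJ·KL)
  ∠JKL = 64.51°

Step 13: From LJ = 12, LK = 9.4, JK = √157, by the inverse law of cosines:
  cos(∠JLK) = (LJ² + LK² - JK²) / (2·LJ·LK)
  ∠JLK = 70.49°

Step 14: From KA = 12.34, KL = 9.4, AL = 8, by the inverse law of cosines:
  cos(∠AKL) = (KA² + KL² - AL²) / (2·KA·KL)
  ∠AKL = 40.4°

Step 15: From AK = 12.34, AL = 8, KL = 9.4, by the inverse law of cosines:
  cos(∠KAL) = (AK² + AL² - KL²) / (2·AK·AL)
  ∠KAL = 49.6°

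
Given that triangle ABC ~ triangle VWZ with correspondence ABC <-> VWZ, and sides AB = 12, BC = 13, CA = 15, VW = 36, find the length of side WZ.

Since the triangles are similar, the ratio of corresponding sides is constant.
Scale factor k = VW / AB = 36 / 12 = 3
WZ = k * BC = 3 * 13 = 39

39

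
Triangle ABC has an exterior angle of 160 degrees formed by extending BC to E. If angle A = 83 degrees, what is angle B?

The exterior angle theorem states that an exterior angle equals the sum of the two non-adjacent interior angles.
So 160 = 83 + angle B, which gives angle B = 160 - 83 = 77 degrees.

77 degrees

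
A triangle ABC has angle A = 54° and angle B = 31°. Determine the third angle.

By the triangle angle sum property, the three interior angles of any triangle add up to 180°.
We know angle A = 54° and angle B = 31°, so their sum is 85°.
Therefore angle C = 180° - 85° = 95°.

95 degrees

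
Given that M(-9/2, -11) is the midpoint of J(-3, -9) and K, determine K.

Using the midpoint formula: M = ((x1 + x2)/2, (y1 + y2)/2)
We know M = (-9/2, -11) and J = (-3, -9)
For x: -9/2 = (-3 + x2)/2, so x2 = 2*-9/2 - -3 = -6
For y: -11 = (-9 + y2)/2, so y2 = 2*-11 - -9 = -13
K = (-6, -13)

(-6, -13)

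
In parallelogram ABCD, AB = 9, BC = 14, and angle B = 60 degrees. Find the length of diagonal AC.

Law of cosines: d^2 = 9^2 + 14^2 - 2(9)(14)cos(60°) = 151, so d = sqrt(151).

sqrt(151)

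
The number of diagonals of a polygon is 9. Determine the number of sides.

Using d = n(n - 3)/2, we solve 9 = n(n - 3)/2.
So n(n - 3) = 18.
Testing n = 6: 6 * 3 = 18 = 18. Correct.
The polygon has 6 sides.

6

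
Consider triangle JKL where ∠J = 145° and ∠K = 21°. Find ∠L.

angle L = 180 - 145 - 21 = 14 degrees.

14 degrees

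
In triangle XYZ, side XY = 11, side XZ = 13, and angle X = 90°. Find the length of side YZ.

By the law of cosines: YZ^2 = XY^2 + XZ^2 - 2*XY*XZ*cos(X)
YZ^2 = 11^2 + 13^2 - 2*11*13*cos(90°)
YZ^2 = 121 + 169 - 286*(0)
YZ^2 = 290
YZ = sqrt(290)

sqrt(290)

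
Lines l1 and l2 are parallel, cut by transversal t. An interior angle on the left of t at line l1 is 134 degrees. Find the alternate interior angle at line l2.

Alternate interior angles are equal: 134 degrees.

134 degrees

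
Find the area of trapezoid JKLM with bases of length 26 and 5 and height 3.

Area of a trapezoid = (base1 + base2) * height / 2
Area = (26 + 5) * 3 / 2
Area = 31 * 3 / 2
Area = 93 / 2
Area = 93/2

93/2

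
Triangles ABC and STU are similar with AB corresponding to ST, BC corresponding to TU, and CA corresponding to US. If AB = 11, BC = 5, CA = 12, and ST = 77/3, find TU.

k = 77/3/11 = 7/3. TU = 7/3 * 5 = 35/3.

35/3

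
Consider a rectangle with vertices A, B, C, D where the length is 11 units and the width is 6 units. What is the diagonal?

Using the Pythagorean theorem:
d² = 11² + 6² = 121 + 36 = 157
d = sqrt(157)

sqrt(157)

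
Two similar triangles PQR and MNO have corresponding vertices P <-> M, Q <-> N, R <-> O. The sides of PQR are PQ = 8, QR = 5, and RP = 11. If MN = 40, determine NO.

k = 40/8 = 5. NO = 5 * 5 = 25.

25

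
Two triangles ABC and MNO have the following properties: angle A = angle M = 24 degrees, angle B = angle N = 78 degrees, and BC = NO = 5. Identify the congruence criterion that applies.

Consider the given information: angle A = angle M = 24 degrees, angle B = angle N = 78 degrees, and BC = NO = 5
This is not SAS or ASA: SAS requires two sides and the included angle between them. ASA requires two angles and the side between them.
The correct criterion is AAS. Two pairs of corresponding angles and a non-included side are equal (Angle-Angle-Side).

AAS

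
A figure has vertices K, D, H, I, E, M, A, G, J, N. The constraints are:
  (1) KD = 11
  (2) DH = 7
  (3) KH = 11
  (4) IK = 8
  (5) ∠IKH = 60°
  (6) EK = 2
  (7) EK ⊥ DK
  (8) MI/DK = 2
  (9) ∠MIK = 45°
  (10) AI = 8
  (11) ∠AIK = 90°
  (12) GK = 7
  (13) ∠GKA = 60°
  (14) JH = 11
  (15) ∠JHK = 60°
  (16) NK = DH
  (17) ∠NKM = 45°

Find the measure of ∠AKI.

Step 1: By the law of cosines on triangle KIA: KA² = 8² + 8² − 2·8·8·cos(90°) = 128, so KA = 8·√2.
Step 2: By the inverse law of cosines on triangle AKI: cos(∠AKI) = ((8·√2)² + 8² − 8²) / (2·8·√2·8) = 128/181.02 = 0.7071, so ∠AKI = 45°.

Therefore, the measure of angle ∠AKI = 45°.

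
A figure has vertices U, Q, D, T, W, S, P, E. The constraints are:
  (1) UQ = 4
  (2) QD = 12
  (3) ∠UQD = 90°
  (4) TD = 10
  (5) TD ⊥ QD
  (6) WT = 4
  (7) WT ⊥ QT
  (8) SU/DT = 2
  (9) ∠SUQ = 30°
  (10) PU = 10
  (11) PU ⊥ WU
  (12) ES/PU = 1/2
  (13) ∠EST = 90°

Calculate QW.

Step 1: By the law of cosines on triangle QDT: QT² = 12² + 10² − 2·12·10·cos(90°) = 244, so QT = 2·√61.
Step 2: By the law of cosines on triangle QTW: QW² = (2·√61)² + 4² − 2·2·√61·4·cos(90°) = 260, so QW = 2·√65.

Therefore, the length of QW = 2·√65.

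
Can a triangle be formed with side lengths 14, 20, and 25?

Check all three triangle inequalities:
14 + 20 = 34 > 25 ✓
14 + 25 = 39 > 20 ✓
20 + 25 = 45 > 14 ✓
All conditions hold, so these sides form a valid triangle.

Yes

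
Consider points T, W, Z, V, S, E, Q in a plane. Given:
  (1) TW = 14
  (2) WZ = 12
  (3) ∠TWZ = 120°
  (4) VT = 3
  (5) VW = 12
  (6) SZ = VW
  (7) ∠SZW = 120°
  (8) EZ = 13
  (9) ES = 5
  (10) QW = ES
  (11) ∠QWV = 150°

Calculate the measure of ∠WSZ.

From the given relations: SZ = VW = 12.
Step 1: By the law of cosines on triangle SZW: SW² = 12² + 12² − 2·12·12·cos(120°) = 432, so SW = 12·√3.
Step 2: By the inverse law of cosines on triangle WSZ: cos(∠WSZ) = ((12·√3)² + 12² − 12²) / (2·12·√3·12) = 432/498.83 = 0.866, so ∠WSZ = 30°.

Therefore, the measure of angle ∠WSZ = 30°.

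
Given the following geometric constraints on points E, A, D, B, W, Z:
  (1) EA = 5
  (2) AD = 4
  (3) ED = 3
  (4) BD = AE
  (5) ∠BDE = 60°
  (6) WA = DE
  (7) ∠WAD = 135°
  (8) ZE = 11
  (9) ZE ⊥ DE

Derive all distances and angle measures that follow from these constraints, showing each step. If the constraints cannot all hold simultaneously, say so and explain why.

The constraints are consistent.

From the given relations:
  BD = AE = 5
  WA = DE = 3

Step 1: From ED = 3, DB = 5, and ∠EDB = 60°, by the law of cosines:
  EB² = ED² + DB² - 2·ED·DB·cos(60°) = 9 + 25 - 15 = 19
  EB = √19

Step 2: From DA = 4, AW = 3, and ∠DAW = 135°, by the law of cosines:
  DW² = DA² + AW² - 2·DA·AW·cos(135°) = 16 + 9 + 16.97 = 41.97
  DW ≈ 6.48

Step 3: From DE = 3, EZ = 11, and ∠DEZ = 90°, by the law of cosines:
  DZ² = DE² + EZ² - 2·DE·EZ·cos(90°) = 9 + 121 - 0 = 130
  DZ = √130

Step 4: From EA = 5, ED = 3, AD = 4, by the inverse law of cosines:
  cos(∠AED) = (EA² + ED² - AD²) / (2·EA·ED)
  ∠AED = 53.13°

Step 5: From AD = 4, AE = 5, DE = 3, by the inverse law of cosines:
  cos(∠DAE) = (AD² + AE² - DE²) / (2·AD·AE)
  ∠DAE = 36.87°

Step 6: From DA = 4, DE = 3, AE = 5, by the inverse law of cosines:
  cos(∠ADE) = (DA² + DE² - AE²) / (2·DA·DE)
  ∠ADE = 90°

Step 7: From EB = √19, ED = 3, BD = 5, by the inverse law of cosines:
  cos(∠BED) = (EB² + ED² - BD²) / (2·EB·ED)
  ∠BED = 83.41°

Step 8: From DA = 4, DW = 6.48, AW = 3, by the inverse law of cosines:
  cos(∠ADW) = (DA² + DW² - AW²) / (2·DA·DW)
  ∠ADW = 19.11°

Step 9: From DE = 3, DZ = √130, EZ = 11, by the inverse law of cosines:
  cos(∠EDZ) = (DE² + DZ² - EZ²) / (2·DE·DZ)
  ∠EDZ = 74.74°

Step 10: From BD = 5, BE = √19, DE = 3, by the inverse law of cosines:
  cos(∠DBE) = (BD² + BE² - DE²) / (2·BD·BE)
  ∠DBE = 36.59°

Step 11: From WA = 3, WD = 6.48, AD = 4, by the inverse law of cosines:
  cos(∠AWD) = (WA² + WD² - AD²) / (2·WA·WD)
  ∠AWD = 25.89°

Step 12: From ZD = √130, ZE = 11, DE = 3, by the inverse law of cosines:
  cos(∠DZE) = (ZD² + ZE² - DE²) / (2·ZD·ZE)
  ∠DZE = 15.26°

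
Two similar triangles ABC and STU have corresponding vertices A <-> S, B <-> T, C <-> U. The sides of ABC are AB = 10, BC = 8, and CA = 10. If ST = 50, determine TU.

k = 50/10 = 5. TU = 5 * 8 = 40.

40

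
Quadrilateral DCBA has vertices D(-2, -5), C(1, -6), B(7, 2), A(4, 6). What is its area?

The Shoelace formula works by pairing each vertex with the next (cycling back to the first).
For each pair, compute x_i*y_(i+1) - x_(i+1)*y_i:
  (-2*-6 - 1*-5) = 17
  (1*2 - 7*-6) = 44
  (7*6 - 4*2) = 34
  (4*-5 - -2*6) = -8
Taking half the absolute value of the total: Area = (1/2)(87) = 87/2.

87/2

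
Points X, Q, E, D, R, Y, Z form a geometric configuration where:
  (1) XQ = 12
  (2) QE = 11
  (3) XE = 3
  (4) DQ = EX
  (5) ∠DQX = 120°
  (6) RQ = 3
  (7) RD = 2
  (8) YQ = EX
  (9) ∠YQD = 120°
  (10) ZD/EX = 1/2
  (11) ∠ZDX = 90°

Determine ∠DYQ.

From the given relations: YQ = EX = 3; DQ = EX = 3.
Step 1: By the law of cosines on triangle YQD: YD² = 3² + 3² − 2·3·3·cos(120°) = 27, so YD = 3·√3.
Step 2: By the inverse law of cosines on triangle DYQ: cos(∠DYQ) = ((3·√3)² + 3² − 3²) / (2·3·√3·3) = 27/31.18 = 0.866, so ∠DYQ = 30°.

Therefore, the measure of angle ∠DYQ = 30°.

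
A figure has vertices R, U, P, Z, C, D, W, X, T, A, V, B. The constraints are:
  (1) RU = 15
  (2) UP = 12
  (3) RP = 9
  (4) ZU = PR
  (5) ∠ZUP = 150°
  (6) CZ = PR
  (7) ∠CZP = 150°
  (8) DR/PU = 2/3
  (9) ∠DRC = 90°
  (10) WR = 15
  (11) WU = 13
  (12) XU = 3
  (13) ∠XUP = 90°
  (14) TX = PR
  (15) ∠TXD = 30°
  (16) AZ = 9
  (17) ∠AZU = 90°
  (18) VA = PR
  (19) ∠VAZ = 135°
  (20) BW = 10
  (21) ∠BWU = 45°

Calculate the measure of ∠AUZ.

From the given relations: ZU = PR = 9.
Step 1: By the law of cosines on triangle UZA: UA² = 9² + 9² − 2·9·9·cos(90°) = 162, so UA = 9·√2.
Step 2: By the inverse law of cosines on triangle AUZ: cos(∠AUZ) = ((9·√2)² + 9² − 9²) / (2·9·√2·9) = 162/229.1 = 0.7071, so ∠AUZ = 45°.

Therefore, the measure of angle ∠AUZ = 45°.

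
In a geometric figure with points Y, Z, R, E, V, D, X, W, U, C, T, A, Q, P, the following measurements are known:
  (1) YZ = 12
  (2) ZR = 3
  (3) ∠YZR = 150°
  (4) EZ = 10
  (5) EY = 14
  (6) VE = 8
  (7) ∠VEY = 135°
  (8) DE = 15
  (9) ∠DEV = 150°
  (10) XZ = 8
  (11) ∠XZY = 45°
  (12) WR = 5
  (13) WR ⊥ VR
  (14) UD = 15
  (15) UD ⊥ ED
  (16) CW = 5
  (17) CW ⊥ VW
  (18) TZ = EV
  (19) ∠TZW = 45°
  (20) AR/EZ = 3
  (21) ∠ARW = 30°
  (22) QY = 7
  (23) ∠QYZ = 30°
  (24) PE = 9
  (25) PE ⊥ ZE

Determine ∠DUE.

Step 1: By the law of cosines on triangle UDE: UE² = 15² + 15² − 2·15·15·cos(90°) = 450, so UE = 15·√2.
Step 2: By the inverse law of cosines on triangle DUE: cos(∠DUE) = (15² + (15·√2)² − 15²) / (2·15·15·√2) = 450/636.4 = 0.7071, so ∠DUE = 45°.

Therefore, the measure of angle ∠DUE = 45°.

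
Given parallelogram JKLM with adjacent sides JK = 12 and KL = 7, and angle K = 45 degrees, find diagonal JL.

The diagonal of a parallelogram can be found by treating two adjacent sides and the diagonal as a triangle.
Applying the law of cosines with sides 12, 7 and included angle 45°:
d^2 = 144 + 49 - 168*cos(45°) = 193 - 84*sqrt(2)
d = sqrt(193 - 84*sqrt(2))

sqrt(193 - 84*sqrt(2))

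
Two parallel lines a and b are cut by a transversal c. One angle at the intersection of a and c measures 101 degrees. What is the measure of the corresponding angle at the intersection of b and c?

Corresponding angles formed by parallel lines and a transversal are equal.
The given angle is 101 degrees.
The corresponding angle = 101 degrees.

101 degrees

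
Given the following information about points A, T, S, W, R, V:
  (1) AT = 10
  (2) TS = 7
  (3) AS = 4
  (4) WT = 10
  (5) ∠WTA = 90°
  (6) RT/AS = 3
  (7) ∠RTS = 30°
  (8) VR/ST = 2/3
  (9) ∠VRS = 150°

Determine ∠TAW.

Step 1: By the law of cosines on triangle ATW: AW² = 10² + 10² − 2·10·10·cos(90°) = 200, so AW = 10·√2.
Step 2: By the inverse law of cosines on triangle TAW: cos(∠TAW) = (10² + (10·√2)² − 10²) / (2·10·10·√2) = 200/282.84 = 0.7071, so ∠TAW = 45°.

Therefore, the measure of angle ∠TAW = 45°.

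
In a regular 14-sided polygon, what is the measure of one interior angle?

Each interior angle of a regular n-gon is (n - 2) * 180 / n.
For n = 14: (14 - 2) * 180 / 14 = 2160/14 = 1080/7 degrees.

1080/7 degrees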